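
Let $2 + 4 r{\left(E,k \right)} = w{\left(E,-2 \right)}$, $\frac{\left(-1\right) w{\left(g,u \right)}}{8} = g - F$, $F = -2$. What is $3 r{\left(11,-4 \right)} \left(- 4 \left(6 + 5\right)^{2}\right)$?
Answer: $38478$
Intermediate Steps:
$w{\left(g,u \right)} = -16 - 8 g$ ($w{\left(g,u \right)} = - 8 \left(g - -2\right) = - 8 \left(g + 2\right) = - 8 \left(2 + g\right) = -16 - 8 g$)
$r{\left(E,k \right)} = - \frac{9}{2} - 2 E$ ($r{\left(E,k \right)} = - \frac{1}{2} + \frac{-16 - 8 E}{4} = - \frac{1}{2} - \left(4 + 2 E\right) = - \frac{9}{2} - 2 E$)
$3 r{\left(11,-4 \right)} \left(- 4 \left(6 + 5\right)^{2}\right) = 3 \left(- \frac{9}{2} - 22\right) \left(- 4 \left(6 + 5\right)^{2}\right) = 3 \left(- \frac{9}{2} - 22\right) \left(- 4 \cdot 11^{2}\right) = 3 \left(- \frac{53}{2}\right) \left(\left(-4\right) 121\right) = \left(- \frac{159}{2}\right) \left(-484\right) = 38478$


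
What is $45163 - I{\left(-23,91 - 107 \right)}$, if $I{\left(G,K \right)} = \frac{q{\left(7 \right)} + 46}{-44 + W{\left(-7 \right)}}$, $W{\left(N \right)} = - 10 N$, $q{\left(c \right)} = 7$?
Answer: $\frac{1174185}{26} \approx 45161.0$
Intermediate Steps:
$I{\left(G,K \right)} = \frac{53}{26}$ ($I{\left(G,K \right)} = \frac{7 + 46}{-44 - -70} = \frac{53}{-44 + 70} = \frac{53}{26}$)
$45163 - I{\left(-23,91 - 107 \right)} = 45163 - \frac{53}{26} = \frac{1174185}{26}$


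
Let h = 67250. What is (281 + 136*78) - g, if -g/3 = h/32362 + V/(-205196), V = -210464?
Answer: 9046351561904/830069119 ≈ 10898.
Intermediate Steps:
g = -7728925113/830069119 (g = -3*(67250/32362 - 210464/(-205196)) = -3*(67250*(1/32362) - 210464*(-1/205196)) = -3*(33625/16181 + 52616/51299) = -3*2576308371/830069119 = -7728925113/830069119 ≈ -9.3112)
(281 + 136*78) - g = (281 + 136*78) - 1*(-7728925113/830069119) = (281 + 10608) + 7728925113/830069119 = 10889 + 7728925113/830069119 = 9046351561904/830069119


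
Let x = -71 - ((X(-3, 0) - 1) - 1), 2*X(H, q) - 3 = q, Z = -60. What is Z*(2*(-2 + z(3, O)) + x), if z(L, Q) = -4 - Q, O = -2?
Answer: 4710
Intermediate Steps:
X(H, q) = 3/2 + q/2
x = -141/2 (x = -71 - (((3/2 + (1/2)*0) - 1) - 1) = -71 - (((3/2 + 0) - 1) - 1) = -71 - ((3/2 - 1) - 1) = -71 - (1/2 - 1) = -71 - 1*(-1/2) = -71 + 1/2 = -141/2 ≈ -70.500)
Z*(2*(-2 + z(3, O)) + x) = -60*(2*(-2 + (-4 - 1*(-2))) - 141/2) = -60*(2*(-2 + (-4 + 2)) - 141/2) = -60*(2*(-2 - 2) - 141/2) = -60*(2*(-4) - 141/2) = -60*(-8 - 141/2) = -60*(-157/2) = 4710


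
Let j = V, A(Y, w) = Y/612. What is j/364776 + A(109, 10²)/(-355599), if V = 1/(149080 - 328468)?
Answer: -815362285/1627881634012128 ≈ -5.0087e-7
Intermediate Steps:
A(Y, w) = Y/612 (A(Y, w) = Y*(1/612) = Y/612)
V = -1/179388 (V = 1/(-179388) = -1/179388 ≈ -5.5745e-6)
j = -1/179388 ≈ -5.5745e-6
j/364776 + A(109, 10²)/(-355599) = -1/179388/364776 + ((1/612)*109)/(-355599) = -1/179388*1/364776 + (109/612)*(-1/355599) = -1/65436437088 - 109/217626588 = -815362285/1627881634012128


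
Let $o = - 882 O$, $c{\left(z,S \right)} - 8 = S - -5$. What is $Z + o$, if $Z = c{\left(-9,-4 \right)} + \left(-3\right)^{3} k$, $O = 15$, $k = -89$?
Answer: $-10818$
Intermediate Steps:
$c{\left(z,S \right)} = 13 + S$ ($c{\left(z,S \right)} = 8 + \left(S - -5\right) = 8 + \left(S + 5\right) = 8 + \left(5 + S\right) = 13 + S$)
$o = -13230$ ($o = \left(-882\right) 15 = -13230$)
$Z = 2412$ ($Z = \left(13 - 4\right) + \left(-3\right)^{3} \left(-89\right) = 9 - -2403 = 9 + 2403 = 2412$)
$Z + o = 2412 - 13230 = -10818$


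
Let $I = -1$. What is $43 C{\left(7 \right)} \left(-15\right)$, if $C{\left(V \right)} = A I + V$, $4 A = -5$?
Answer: $- \frac{21285}{4} \approx -5321.3$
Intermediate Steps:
$A = - \frac{5}{4}$ ($A = \frac{1}{4} \left(-5\right) = - \frac{5}{4} \approx -1.25$)
$C{\left(V \right)} = \frac{5}{4} + V$ ($C{\left(V \right)} = \left(- \frac{5}{4}\right) \left(-1\right) + V = \frac{5}{4} + V$)
$43 C{\left(7 \right)} \left(-15\right) = 43 \left(\frac{5}{4} + 7\right) \left(-15\right) = 43 \cdot \frac{33}{4} \left(-15\right) = \frac{1419}{4} \left(-15\right) = - \frac{21285}{4}$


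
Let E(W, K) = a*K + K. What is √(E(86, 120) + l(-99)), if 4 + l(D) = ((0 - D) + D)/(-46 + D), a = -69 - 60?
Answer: 2*I*√3841 ≈ 123.95*I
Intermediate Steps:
a = -129
l(D) = -4 (l(D) = -4 + ((0 - D) + D)/(-46 + D) = -4 + (-D + D)/(-46 + D) = -4 + 0/(-46 + D) = -4 + 0 = -4)
E(W, K) = -128*K (E(W, K) = -129*K + K = -128*K)
√(E(86, 120) + l(-99)) = √(-128*120 - 4) = √(-15360 - 4) = √(-15364) = 2*I*√3841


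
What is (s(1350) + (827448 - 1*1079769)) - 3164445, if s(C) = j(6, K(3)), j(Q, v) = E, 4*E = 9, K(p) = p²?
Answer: -13667055/4 ≈ -3.4168e+6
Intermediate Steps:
E = 9/4 (E = (¼)*9 = 9/4 ≈ 2.2500)
j(Q, v) = 9/4
s(C) = 9/4
(s(1350) + (827448 - 1*1079769)) - 3164445 = (9/4 + (827448 - 1*1079769)) - 3164445 = (9/4 + (827448 - 1079769)) - 3164445 = (9/4 - 252321) - 3164445 = -1009275/4 - 3164445 = -13667055/4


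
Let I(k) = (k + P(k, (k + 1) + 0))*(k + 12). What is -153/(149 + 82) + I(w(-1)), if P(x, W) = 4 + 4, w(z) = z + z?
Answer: 4569/77 ≈ 59.338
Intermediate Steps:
w(z) = 2*z
P(x, W) = 8
I(k) = (8 + k)*(12 + k) (I(k) = (k + 8)*(k + 12) = (8 + k)*(12 + k))
-153/(149 + 82) + I(w(-1)) = -153/(149 + 82) + (96 + (2*(-1))² + 20*(2*(-1))) = -153/231 + (96 + (-2)² + 20*(-2)) = (1/231)*(-153) + (96 + 4 - 40) = -51/77 + 60 = 4569/77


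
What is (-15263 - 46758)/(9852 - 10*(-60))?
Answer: -62021/10452 ≈ -5.9339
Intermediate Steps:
(-15263 - 46758)/(9852 - 10*(-60)) = -62021/(9852 + 600) = -62021/10452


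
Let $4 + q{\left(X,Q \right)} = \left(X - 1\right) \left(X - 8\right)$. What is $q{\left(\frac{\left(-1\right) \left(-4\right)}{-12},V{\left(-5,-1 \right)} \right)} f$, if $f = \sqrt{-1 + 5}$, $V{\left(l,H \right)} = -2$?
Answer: $\frac{128}{9} \approx 14.222$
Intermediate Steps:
$q{\left(X,Q \right)} = -4 + \left(-1 + X\right) \left(-8 + X\right)$ ($q{\left(X,Q \right)} = -4 + \left(X - 1\right) \left(X - 8\right) = -4 + \left(-1 + X\right) \left(-8 + X\right)$)
$f = 2$ ($f = \sqrt{4} = 2$)
$q{\left(\frac{\left(-1\right) \left(-4\right)}{-12},V{\left(-5,-1 \right)} \right)} f = \left(4 + \left(\frac{\left(-1\right) \left(-4\right)}{-12}\right)^{2} - 9 \frac{\left(-1\right) \left(-4\right)}{-12}\right) 2 = \left(4 + \left(4 \left(- \frac{1}{12}\right)\right)^{2} - 9 \cdot 4 \left(- \frac{1}{12}\right)\right) 2 = \left(4 + \left(- \frac{1}{3}\right)^{2} - -3\right) 2 = \left(4 + \frac{1}{9} + 3\right) 2 = \frac{64}{9} \cdot 2 = \frac{128}{9}$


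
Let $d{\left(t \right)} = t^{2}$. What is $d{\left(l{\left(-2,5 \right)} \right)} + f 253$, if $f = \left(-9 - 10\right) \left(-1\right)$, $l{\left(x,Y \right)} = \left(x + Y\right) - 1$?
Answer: $4811$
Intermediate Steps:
$l{\left(x,Y \right)} = -1 + Y + x$ ($l{\left(x,Y \right)} = \left(Y + x\right) - 1 = -1 + Y + x$)
$f = 19$ ($f = \left(-19\right) \left(-1\right) = 19$)
$d{\left(l{\left(-2,5 \right)} \right)} + f 253 = \left(-1 + 5 - 2\right)^{2} + 19 \cdot 253 = 2^{2} + 4807 = 4 + 4807 = 4811$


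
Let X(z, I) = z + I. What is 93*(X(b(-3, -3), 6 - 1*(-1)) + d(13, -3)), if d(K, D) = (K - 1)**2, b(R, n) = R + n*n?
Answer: 14601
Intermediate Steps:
b(R, n) = R + n**2
d(K, D) = (-1 + K)**2
X(z, I) = I + z
93*(X(b(-3, -3), 6 - 1*(-1)) + d(13, -3)) = 93*(((6 - 1*(-1)) + (-3 + (-3)**2)) + (-1 + 13)**2) = 93*(((6 + 1) + (-3 + 9)) + 12**2) = 93*((7 + 6) + 144) = 93*(13 + 144) = 93*157 = 14601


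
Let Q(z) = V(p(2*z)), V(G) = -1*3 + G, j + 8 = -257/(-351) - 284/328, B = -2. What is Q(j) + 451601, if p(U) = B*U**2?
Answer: 93416735228620/207100881 ≈ 4.5107e+5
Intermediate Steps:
j = -234103/28782 (j = -8 + (-257/(-351) - 284/328) = -8 + (-257*(-1/351) - 284*1/328) = -8 + (257/351 - 71/82) = -8 - 3847/28782 = -234103/28782 ≈ -8.1337)
p(U) = -2*U**2
V(G) = -3 + G
Q(z) = -3 - 8*z**2 (Q(z) = -3 - 2*4*z**2 = -3 - 8*z**2)
Q(j) + 451601 = (-3 - 8*(-234103/28782)**2) + 451601 = (-3 - 8*54804214609/828403524) + 451601 = (-3 - 109608429218/207100881) + 451601 = -110229731861/207100881 + 451601 = 93416735228620/207100881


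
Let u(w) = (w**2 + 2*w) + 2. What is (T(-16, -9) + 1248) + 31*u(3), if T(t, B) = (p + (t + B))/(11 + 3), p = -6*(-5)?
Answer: 24855/14 ≈ 1775.4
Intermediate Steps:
p = 30
u(w) = 2 + w**2 + 2*w
T(t, B) = 15/7 + B/14 + t/14 (T(t, B) = (30 + (t + B))/(11 + 3) = (30 + (B + t))/14 = (30 + B + t)*(1/14) = 15/7 + B/14 + t/14)
(T(-16, -9) + 1248) + 31*u(3) = ((15/7 + (1/14)*(-9) + (1/14)*(-16)) + 1248) + 31*(2 + 3**2 + 2*3) = ((15/7 - 9/14 - 8/7) + 1248) + 31*(2 + 9 + 6) = (5/14 + 1248) + 31*17 = 17477/14 + 527 = 24855/14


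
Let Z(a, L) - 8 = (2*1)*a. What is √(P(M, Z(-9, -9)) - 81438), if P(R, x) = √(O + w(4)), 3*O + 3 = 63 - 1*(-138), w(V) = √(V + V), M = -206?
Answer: √(-81438 + √2*√(33 + √2)) ≈ 285.36*I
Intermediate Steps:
w(V) = √2*√V (w(V) = √(2*V) = √2*√V)
O = 66 (O = -1 + (63 - 1*(-138))/3 = -1 + (63 + 138)/3 = -1 + (⅓)*201 = -1 + 67 = 66)
Z(a, L) = 8 + 2*a (Z(a, L) = 8 + (2*1)*a = 8 + 2*a)
P(R, x) = √(66 + 2*√2) (P(R, x) = √(66 + √2*√4) = √(66 + √2*2) = √(66 + 2*√2))
√(P(M, Z(-9, -9)) - 81438) = √(√(66 + 2*√2) - 81438) = √(-81438 + √(66 + 2*√2))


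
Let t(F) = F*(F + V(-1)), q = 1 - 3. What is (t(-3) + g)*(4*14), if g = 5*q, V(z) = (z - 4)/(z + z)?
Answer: -476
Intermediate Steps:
V(z) = (-4 + z)/(2*z) (V(z) = (-4 + z)/((2*z)) = (-4 + z)*(1/(2*z)) = (-4 + z)/(2*z))
q = -2
t(F) = F*(5/2 + F) (t(F) = F*(F + (½)*(-4 - 1)/(-1)) = F*(F + (½)*(-1)*(-5)) = F*(F + 5/2) = F*(5/2 + F))
g = -10 (g = 5*(-2) = -10)
(t(-3) + g)*(4*14) = ((½)*(-3)*(5 + 2*(-3)) - 10)*(4*14) = ((½)*(-3)*(5 - 6) - 10)*56 = ((½)*(-3)*(-1) - 10)*56 = (3/2 - 10)*56 = -17/2*56 = -476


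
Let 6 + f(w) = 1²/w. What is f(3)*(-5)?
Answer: 85/3 ≈ 28.333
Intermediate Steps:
f(w) = -6 + 1/w (f(w) = -6 + 1²/w = -6 + 1/w)
f(3)*(-5) = (-6 + 1/3)*(-5) = (-6 + ⅓)*(-5) = -17/3*(-5) = 85/3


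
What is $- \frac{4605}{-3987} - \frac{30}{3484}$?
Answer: $\frac{2654035}{2315118} \approx 1.1464$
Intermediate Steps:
$- \frac{4605}{-3987} - \frac{30}{3484} = \left(-4605\right) \left(- \frac{1}{3987}\right) - \frac{15}{1742} = \frac{1535}{1329} - \frac{15}{1742} = \frac{2654035}{2315118}$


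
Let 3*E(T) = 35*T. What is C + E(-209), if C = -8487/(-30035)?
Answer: -219680564/90105 ≈ -2438.1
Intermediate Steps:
E(T) = 35*T/3 (E(T) = (35*T)/3 = 35*T/3)
C = 8487/30035 (C = -8487*(-1/30035) = 8487/30035 ≈ 0.28257)
C + E(-209) = 8487/30035 + (35/3)*(-209) = 8487/30035 - 7315/3 = -219680564/90105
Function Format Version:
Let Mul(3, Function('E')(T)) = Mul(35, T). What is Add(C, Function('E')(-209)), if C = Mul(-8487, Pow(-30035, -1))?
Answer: Rational(-219680564, 90105) ≈ -2438.1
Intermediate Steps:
Function('E')(T) = Mul(Rational(35, 3), T) (Function('E')(T) = Mul(Rational(1, 3), Mul(35, T)) = Mul(Rational(35, 3), T))
C = Rational(8487, 30035) (C = Mul(-8487, Rational(-1, 30035)) = Rational(8487, 30035) ≈ 0.28257)
Add(C, Function('E')(-209)) = Add(Rational(8487, 30035), Mul(Rational(35, 3), -209)) = Add(Rational(8487, 30035), Rational(-7315, 3)) = Rational(-219680564, 90105)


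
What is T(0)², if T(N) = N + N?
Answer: 0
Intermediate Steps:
T(N) = 2*N
T(0)² = (2*0)² = 0² = 0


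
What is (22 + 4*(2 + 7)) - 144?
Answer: -86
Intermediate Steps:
(22 + 4*(2 + 7)) - 144 = (22 + 4*9) - 144 = (22 + 36) - 144 = 58 - 144 = -86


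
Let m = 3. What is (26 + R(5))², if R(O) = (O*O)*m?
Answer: 10201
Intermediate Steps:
R(O) = 3*O² (R(O) = (O*O)*3 = O²*3 = 3*O²)
(26 + R(5))² = (26 + 3*5²)² = (26 + 3*25)² = (26 + 75)² = 101² = 10201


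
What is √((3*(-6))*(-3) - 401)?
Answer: I*√347 ≈ 18.628*I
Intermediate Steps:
√((3*(-6))*(-3) - 401) = √(-18*(-3) - 401) = √(54 - 401) = √(-347) = I*√347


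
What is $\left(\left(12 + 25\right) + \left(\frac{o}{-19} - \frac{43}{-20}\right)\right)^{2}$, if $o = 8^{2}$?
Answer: $\frac{184878409}{144400} \approx 1280.3$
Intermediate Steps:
$o = 64$
$\left(\left(12 + 25\right) + \left(\frac{o}{-19} - \frac{43}{-20}\right)\right)^{2} = \left(\left(12 + 25\right) + \left(\frac{64}{-19} - \frac{43}{-20}\right)\right)^{2} = \left(37 + \left(64 \left(- \frac{1}{19}\right) - - \frac{43}{20}\right)\right)^{2} = \left(37 + \left(- \frac{64}{19} + \frac{43}{20}\right)\right)^{2} = \left(37 - \frac{463}{380}\right)^{2} = \left(\frac{13597}{380}\right)^{2} = \frac{184878409}{144400}$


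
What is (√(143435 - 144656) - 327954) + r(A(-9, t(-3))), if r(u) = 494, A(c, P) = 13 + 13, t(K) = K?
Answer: -327460 + I*√1221 ≈ -3.2746e+5 + 34.943*I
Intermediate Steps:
A(c, P) = 26
(√(143435 - 144656) - 327954) + r(A(-9, t(-3))) = (√(143435 - 144656) - 327954) + 494 = (√(-1221) - 327954) + 494 = (I*√1221 - 327954) + 494 = (-327954 + I*√1221) + 494 = -327460 + I*√1221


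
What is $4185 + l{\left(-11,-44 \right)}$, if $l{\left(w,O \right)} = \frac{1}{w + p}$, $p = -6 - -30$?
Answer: $\frac{54406}{13} \approx 4185.1$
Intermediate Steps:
$p = 24$ ($p = -6 + 30 = 24$)
$l{\left(w,O \right)} = \frac{1}{24 + w}$ ($l{\left(w,O \right)} = \frac{1}{w + 24} = \frac{1}{24 + w}$)
$4185 + l{\left(-11,-44 \right)} = 4185 + \frac{1}{24 - 11} = 4185 + \frac{1}{13} = \frac{54406}{13}$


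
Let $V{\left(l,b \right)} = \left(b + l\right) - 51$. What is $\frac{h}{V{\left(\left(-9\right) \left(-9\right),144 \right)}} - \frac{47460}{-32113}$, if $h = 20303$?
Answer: $\frac{660248279}{5587662} \approx 118.16$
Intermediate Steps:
$V{\left(l,b \right)} = -51 + b + l$
$\frac{h}{V{\left(\left(-9\right) \left(-9\right),144 \right)}} - \frac{47460}{-32113} = \frac{20303}{-51 + 144 - -81} - \frac{47460}{-32113} = \frac{20303}{-51 + 144 + 81} - - \frac{47460}{32113} = \frac{20303}{174} + \frac{47460}{32113} = \frac{660248279}{5587662}$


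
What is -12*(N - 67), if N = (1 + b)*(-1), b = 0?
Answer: 816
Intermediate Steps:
N = -1 (N = (1 + 0)*(-1) = 1*(-1) = -1)
-12*(N - 67) = -12*(-1 - 67) = -12*(-68) = 816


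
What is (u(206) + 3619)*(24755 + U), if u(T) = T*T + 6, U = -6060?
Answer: 861110395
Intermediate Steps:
u(T) = 6 + T² (u(T) = T² + 6 = 6 + T²)
(u(206) + 3619)*(24755 + U) = ((6 + 206²) + 3619)*(24755 - 6060) = ((6 + 42436) + 3619)*18695 = (42442 + 3619)*18695 = 46061*18695 = 861110395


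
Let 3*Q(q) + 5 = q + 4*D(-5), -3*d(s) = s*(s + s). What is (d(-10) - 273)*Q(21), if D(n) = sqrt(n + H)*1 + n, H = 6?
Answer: 0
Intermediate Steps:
D(n) = n + sqrt(6 + n) (D(n) = sqrt(n + 6)*1 + n = sqrt(6 + n)*1 + n = sqrt(6 + n) + n = n + sqrt(6 + n))
d(s) = -2*s**2/3 (d(s) = -s*(s + s)/3 = -s*2*s/3 = -2*s**2/3)
Q(q) = -7 + q/3 (Q(q) = -5/3 + (q + 4*(-5 + sqrt(6 - 5)))/3 = -5/3 + (q + 4*(-5 + sqrt(1)))/3 = -5/3 + (q + 4*(-5 + 1))/3 = -5/3 + (q + 4*(-4))/3 = -5/3 + (q - 16)/3 = -5/3 + (-16 + q)/3 = -5/3 + (-16/3 + q/3) = -7 + q/3)
(d(-10) - 273)*Q(21) = (-2/3*(-10)**2 - 273)*(-7 + (1/3)*21) = (-2/3*100 - 273)*(-7 + 7) = (-200/3 - 273)*0 = -1019/3*0 = 0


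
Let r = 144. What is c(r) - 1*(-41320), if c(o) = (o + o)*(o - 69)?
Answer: 62920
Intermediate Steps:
c(o) = 2*o*(-69 + o) (c(o) = (2*o)*(-69 + o) = 2*o*(-69 + o))
c(r) - 1*(-41320) = 2*144*(-69 + 144) - 1*(-41320) = 2*144*75 + 41320 = 21600 + 41320 = 62920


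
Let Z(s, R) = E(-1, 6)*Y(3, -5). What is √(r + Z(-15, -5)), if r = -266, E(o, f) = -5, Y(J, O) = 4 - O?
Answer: I*√311 ≈ 17.635*I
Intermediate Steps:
Z(s, R) = -45 (Z(s, R) = -5*(4 - 1*(-5)) = -5*(4 + 5) = -5*9 = -45)
√(r + Z(-15, -5)) = √(-266 - 45) = √(-311) = I*√311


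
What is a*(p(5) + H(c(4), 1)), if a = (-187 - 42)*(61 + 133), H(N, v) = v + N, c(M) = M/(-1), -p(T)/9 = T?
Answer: 2132448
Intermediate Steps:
p(T) = -9*T
c(M) = -M (c(M) = M*(-1) = -M)
H(N, v) = N + v
a = -44426 (a = -229*194 = -44426)
a*(p(5) + H(c(4), 1)) = -44426*(-9*5 + (-1*4 + 1)) = -44426*(-45 + (-4 + 1)) = -44426*(-45 - 3) = -44426*(-48) = 2132448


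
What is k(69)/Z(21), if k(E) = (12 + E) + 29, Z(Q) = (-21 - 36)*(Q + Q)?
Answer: -55/1197 ≈ -0.045948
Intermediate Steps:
Z(Q) = -114*Q
k(E) = 41 + E
k(69)/Z(21) = (41 + 69)/((-114*21)) = 110/(-2394) = 110*(-1/2394) = -55/1197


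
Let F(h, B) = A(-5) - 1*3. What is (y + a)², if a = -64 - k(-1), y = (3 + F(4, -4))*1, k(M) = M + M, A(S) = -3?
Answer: 4225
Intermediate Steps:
k(M) = 2*M
F(h, B) = -6 (F(h, B) = -3 - 1*3 = -3 - 3 = -6)
y = -3 (y = (3 - 6)*1 = -3*1 = -3)
a = -62 (a = -64 - 2*(-1) = -64 - 1*(-2) = -64 + 2 = -62)
(y + a)² = (-3 - 62)² = (-65)² = 4225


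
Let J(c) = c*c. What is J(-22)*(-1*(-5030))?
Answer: 2434520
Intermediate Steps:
J(c) = c²
J(-22)*(-1*(-5030)) = (-22)²*(-1*(-5030)) = 484*5030 = 2434520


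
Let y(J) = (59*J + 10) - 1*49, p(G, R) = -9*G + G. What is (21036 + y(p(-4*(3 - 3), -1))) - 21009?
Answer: -12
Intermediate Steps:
p(G, R) = -8*G
y(J) = -39 + 59*J (y(J) = (10 + 59*J) - 49 = -39 + 59*J)
(21036 + y(p(-4*(3 - 3), -1))) - 21009 = (21036 + (-39 + 59*(-(-32)*(3 - 3)))) - 21009 = (21036 + (-39 + 59*(-(-32)*0))) - 21009 = (21036 + (-39 + 59*(-8*0))) - 21009 = (21036 + (-39 + 59*0)) - 21009 = (21036 + (-39 + 0)) - 21009 = (21036 - 39) - 21009 = 20997 - 21009 = -12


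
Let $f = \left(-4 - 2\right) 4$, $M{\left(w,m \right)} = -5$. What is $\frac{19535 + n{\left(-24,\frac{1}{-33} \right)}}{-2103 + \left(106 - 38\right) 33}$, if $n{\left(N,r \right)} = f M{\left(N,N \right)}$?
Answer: $\frac{19655}{141} \approx 139.4$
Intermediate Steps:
$f = -24$ ($f = \left(-6\right) 4 = -24$)
$n{\left(N,r \right)} = 120$ ($n{\left(N,r \right)} = \left(-24\right) \left(-5\right) = 120$)
$\frac{19535 + n{\left(-24,\frac{1}{-33} \right)}}{-2103 + \left(106 - 38\right) 33} = \frac{19535 + 120}{-2103 + \left(106 - 38\right) 33} = \frac{19655}{-2103 + 68 \cdot 33} = \frac{19655}{-2103 + 2244} = \frac{19655}{141}$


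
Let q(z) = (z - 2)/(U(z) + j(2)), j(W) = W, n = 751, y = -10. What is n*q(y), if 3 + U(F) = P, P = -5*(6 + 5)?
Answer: 2253/14 ≈ 160.93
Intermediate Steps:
P = -55 (P = -5*11 = -55)
U(F) = -58 (U(F) = -3 - 55 = -58)
q(z) = 1/28 - z/56 (q(z) = (z - 2)/(-58 + 2) = (-2 + z)/(-56) = (-2 + z)*(-1/56) = 1/28 - z/56)
n*q(y) = 751*(1/28 - 1/56*(-10)) = 751*(1/28 + 5/28) = 751*(3/14) = 2253/14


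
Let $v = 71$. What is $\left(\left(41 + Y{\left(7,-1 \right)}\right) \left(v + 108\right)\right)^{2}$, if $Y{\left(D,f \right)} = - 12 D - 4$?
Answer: $70778569$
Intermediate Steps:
$Y{\left(D,f \right)} = -4 - 12 D$
$\left(\left(41 + Y{\left(7,-1 \right)}\right) \left(v + 108\right)\right)^{2} = \left(\left(41 - 88\right) \left(71 + 108\right)\right)^{2} = \left(\left(41 - 88\right) 179\right)^{2} = \left(\left(-47\right) 179\right)^{2} = \left(-8413\right)^{2} = 70778569$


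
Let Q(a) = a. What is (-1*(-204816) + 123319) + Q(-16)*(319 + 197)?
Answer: 319879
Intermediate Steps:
(-1*(-204816) + 123319) + Q(-16)*(319 + 197) = (-1*(-204816) + 123319) - 16*(319 + 197) = (204816 + 123319) - 16*516 = 328135 - 8256 = 319879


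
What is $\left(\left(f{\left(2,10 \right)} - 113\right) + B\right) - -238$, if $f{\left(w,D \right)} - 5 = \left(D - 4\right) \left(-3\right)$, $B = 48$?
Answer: $160$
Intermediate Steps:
$f{\left(w,D \right)} = 17 - 3 D$ ($f{\left(w,D \right)} = 5 + \left(D - 4\right) \left(-3\right) = 5 + \left(-4 + D\right) \left(-3\right) = 5 - \left(-12 + 3 D\right) = 17 - 3 D$)
$\left(\left(f{\left(2,10 \right)} - 113\right) + B\right) - -238 = \left(\left(\left(17 - 30\right) - 113\right) + 48\right) - -238 = \left(\left(\left(17 - 30\right) - 113\right) + 48\right) + 238 = \left(\left(-13 - 113\right) + 48\right) + 238 = \left(-126 + 48\right) + 238 = -78 + 238 = 160$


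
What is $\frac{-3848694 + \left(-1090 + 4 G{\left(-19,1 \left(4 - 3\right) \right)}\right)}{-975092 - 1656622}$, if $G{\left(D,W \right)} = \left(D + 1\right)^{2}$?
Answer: $\frac{1924244}{1315857} \approx 1.4624$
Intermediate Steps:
$G{\left(D,W \right)} = \left(1 + D\right)^{2}$
$\frac{-3848694 + \left(-1090 + 4 G{\left(-19,1 \left(4 - 3\right) \right)}\right)}{-975092 - 1656622} = \frac{-3848694 - \left(1090 - 4 \left(1 - 19\right)^{2}\right)}{-975092 - 1656622} = \frac{-3848694 - \left(1090 - 4 \left(-18\right)^{2}\right)}{-2631714} = \left(-3848694 + \left(-1090 + 4 \cdot 324\right)\right) \left(- \frac{1}{2631714}\right) = \left(-3848694 + \left(-1090 + 1296\right)\right) \left(- \frac{1}{2631714}\right) = \left(-3848694 + 206\right) \left(- \frac{1}{2631714}\right) = \left(-3848488\right) \left(- \frac{1}{2631714}\right) = \frac{1924244}{1315857}$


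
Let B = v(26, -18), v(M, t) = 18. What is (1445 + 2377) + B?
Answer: 3840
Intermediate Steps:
B = 18
(1445 + 2377) + B = (1445 + 2377) + 18 = 3822 + 18 = 3840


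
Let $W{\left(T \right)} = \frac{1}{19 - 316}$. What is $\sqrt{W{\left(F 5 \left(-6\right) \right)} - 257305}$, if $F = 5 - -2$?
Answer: $\frac{i \sqrt{2521846338}}{99} \approx 507.25 i$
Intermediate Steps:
$F = 7$ ($F = 5 + 2 = 7$)
$W{\left(T \right)} = - \frac{1}{297}$ ($W{\left(T \right)} = \frac{1}{-297} = - \frac{1}{297}$)
$\sqrt{W{\left(F 5 \left(-6\right) \right)} - 257305} = \sqrt{- \frac{1}{297} - 257305} = \sqrt{- \frac{76419586}{297}} = \frac{i \sqrt{2521846338}}{99}$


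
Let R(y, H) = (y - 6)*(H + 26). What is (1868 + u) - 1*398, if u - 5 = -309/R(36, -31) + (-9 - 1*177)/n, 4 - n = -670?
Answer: 24883811/16850 ≈ 1476.8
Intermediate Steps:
n = 674 (n = 4 - 1*(-670) = 4 + 670 = 674)
R(y, H) = (-6 + y)*(26 + H)
u = 114311/16850 (u = 5 + (-309/(-156 - 6*(-31) + 26*36 - 31*36) + (-9 - 1*177)/674) = 5 + (-309/(-156 + 186 + 936 - 1116) + (-9 - 177)*(1/674)) = 5 + (-309/(-150) - 186*1/674) = 5 + (-309*(-1/150) - 93/337) = 5 + (103/50 - 93/337) = 5 + 30061/16850 = 114311/16850 ≈ 6.7840)
(1868 + u) - 1*398 = (1868 + 114311/16850) - 1*398 = 31590111/16850 - 398 = 24883811/16850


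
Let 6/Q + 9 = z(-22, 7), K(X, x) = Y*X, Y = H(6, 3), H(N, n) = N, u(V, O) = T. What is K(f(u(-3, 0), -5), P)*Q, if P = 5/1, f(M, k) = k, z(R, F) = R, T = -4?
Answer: 180/31 ≈ 5.8064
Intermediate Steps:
u(V, O) = -4
P = 5 (P = 5*1 = 5)
Y = 6
K(X, x) = 6*X
Q = -6/31 (Q = 6/(-9 - 22) = 6/(-31) = 6*(-1/31) = -6/31 ≈ -0.19355)
K(f(u(-3, 0), -5), P)*Q = (6*(-5))*(-6/31) = -30*(-6/31) = 180/31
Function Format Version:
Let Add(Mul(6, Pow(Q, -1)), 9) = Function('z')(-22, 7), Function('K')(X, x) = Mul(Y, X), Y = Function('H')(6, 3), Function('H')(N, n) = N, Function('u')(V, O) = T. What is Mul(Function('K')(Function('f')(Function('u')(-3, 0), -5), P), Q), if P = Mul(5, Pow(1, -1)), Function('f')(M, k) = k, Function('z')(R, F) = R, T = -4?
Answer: Rational(180, 31) ≈ 5.8064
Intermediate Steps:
Function('u')(V, O) = -4
P = 5 (P = Mul(5, 1) = 5)
Y = 6
Function('K')(X, x) = Mul(6, X)
Q = Rational(-6, 31) (Q = Mul(6, Pow(Add(-9, -22), -1)) = Mul(6, Pow(-31, -1)) = Mul(6, Rational(-1, 31)) = Rational(-6, 31) ≈ -0.19355)
Mul(Function('K')(Function('f')(Function('u')(-3, 0), -5), P), Q) = Mul(Mul(6, -5), Rational(-6, 31)) = Mul(-30, Rational(-6, 31)) = Rational(180, 31)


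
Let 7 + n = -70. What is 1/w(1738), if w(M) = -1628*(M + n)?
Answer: -1/2704108 ≈ -3.6981e-7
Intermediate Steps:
n = -77 (n = -7 - 70 = -77)
w(M) = 125356 - 1628*M (w(M) = -1628*(M - 77) = -1628*(-77 + M) = 125356 - 1628*M)
1/w(1738) = 1/(125356 - 1628*1738) = 1/(125356 - 2829464) = 1/(-2704108) = -1/2704108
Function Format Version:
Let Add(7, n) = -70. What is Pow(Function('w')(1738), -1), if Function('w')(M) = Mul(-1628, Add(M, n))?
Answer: Rational(-1, 2704108) ≈ -3.6981e-7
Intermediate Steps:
n = -77 (n = Add(-7, -70) = -77)
Function('w')(M) = Add(125356, Mul(-1628, M)) (Function('w')(M) = Mul(-1628, Add(M, -77)) = Mul(-1628, Add(-77, M)) = Add(125356, Mul(-1628, M)))
Pow(Function('w')(1738), -1) = Pow(Add(125356, Mul(-1628, 1738)), -1) = Pow(Add(125356, -2829464), -1) = Pow(-2704108, -1) = Rational(-1, 2704108)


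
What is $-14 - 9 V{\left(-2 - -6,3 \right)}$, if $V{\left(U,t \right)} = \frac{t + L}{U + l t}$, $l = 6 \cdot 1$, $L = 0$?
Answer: $- \frac{335}{22} \approx -15.227$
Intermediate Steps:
$l = 6$
$V{\left(U,t \right)} = \frac{t}{U + 6 t}$ ($V{\left(U,t \right)} = \frac{t + 0}{U + 6 t} = \frac{t}{U + 6 t}$)
$-14 - 9 V{\left(-2 - -6,3 \right)} = -14 - 9 \frac{3}{\left(-2 - -6\right) + 6 \cdot 3} = -14 - 9 \frac{3}{\left(-2 + 6\right) + 18} = -14 - 9 \frac{3}{4 + 18} = -14 - 9 \cdot \frac{3}{22} = -14 - 9 \cdot 3 \cdot \frac{1}{22} = -14 - \frac{27}{22} = - \frac{335}{22}$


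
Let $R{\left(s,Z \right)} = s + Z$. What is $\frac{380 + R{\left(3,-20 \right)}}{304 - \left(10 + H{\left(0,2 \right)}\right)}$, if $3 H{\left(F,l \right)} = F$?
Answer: $\frac{121}{98} \approx 1.2347$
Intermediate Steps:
$R{\left(s,Z \right)} = Z + s$
$H{\left(F,l \right)} = \frac{F}{3}$
$\frac{380 + R{\left(3,-20 \right)}}{304 - \left(10 + H{\left(0,2 \right)}\right)} = \frac{380 + \left(-20 + 3\right)}{304 - \left(10 + \frac{1}{3} \cdot 0\right)} = \frac{380 - 17}{304 - 10} = \frac{363}{304 + \left(-10 + 0\right)} = \frac{363}{304 - 10} = \frac{363}{294} = 363 \cdot \frac{1}{294} = \frac{121}{98}$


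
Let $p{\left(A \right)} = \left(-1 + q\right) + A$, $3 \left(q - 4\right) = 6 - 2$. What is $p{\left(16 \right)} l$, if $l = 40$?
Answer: $\frac{2440}{3} \approx 813.33$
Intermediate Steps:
$q = \frac{16}{3}$ ($q = 4 + \frac{6 - 2}{3} = 4 + \frac{1}{3} \cdot 4 = 4 + \frac{4}{3} = \frac{16}{3} \approx 5.3333$)
$p{\left(A \right)} = \frac{13}{3} + A$ ($p{\left(A \right)} = \left(-1 + \frac{16}{3}\right) + A = \frac{13}{3} + A$)
$p{\left(16 \right)} l = \left(\frac{13}{3} + 16\right) 40 = \frac{61}{3} \cdot 40 = \frac{2440}{3}$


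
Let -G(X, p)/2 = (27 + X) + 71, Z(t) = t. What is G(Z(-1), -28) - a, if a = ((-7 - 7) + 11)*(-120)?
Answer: -554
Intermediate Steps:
G(X, p) = -196 - 2*X (G(X, p) = -2*((27 + X) + 71) = -2*(98 + X) = -196 - 2*X)
a = 360 (a = (-14 + 11)*(-120) = -3*(-120) = 360)
G(Z(-1), -28) - a = (-196 - 2*(-1)) - 1*360 = (-196 + 2) - 360 = -194 - 360 = -554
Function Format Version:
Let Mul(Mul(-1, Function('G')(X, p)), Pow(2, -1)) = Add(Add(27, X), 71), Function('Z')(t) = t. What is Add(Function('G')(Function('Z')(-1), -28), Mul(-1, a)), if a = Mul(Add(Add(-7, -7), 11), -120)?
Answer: -554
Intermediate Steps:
Function('G')(X, p) = Add(-196, Mul(-2, X)) (Function('G')(X, p) = Mul(-2, Add(Add(27, X), 71)) = Mul(-2, Add(98, X)) = Add(-196, Mul(-2, X)))
a = 360 (a = Mul(Add(-14, 11), -120) = Mul(-3, -120) = 360)
Add(Function('G')(Function('Z')(-1), -28), Mul(-1, a)) = Add(Add(-196, Mul(-2, -1)), Mul(-1, 360)) = Add(Add(-196, 2), -360) = Add(-194, -360) = -554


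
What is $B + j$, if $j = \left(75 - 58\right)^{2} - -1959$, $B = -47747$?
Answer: $-45499$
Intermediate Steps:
$j = 2248$ ($j = 17^{2} + 1959 = 289 + 1959 = 2248$)
$B + j = -47747 + 2248 = -45499$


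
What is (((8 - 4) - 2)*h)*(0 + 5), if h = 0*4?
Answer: 0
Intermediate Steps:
h = 0
(((8 - 4) - 2)*h)*(0 + 5) = (((8 - 4) - 2)*0)*(0 + 5) = ((4 - 2)*0)*5 = (2*0)*5 = 0*5 = 0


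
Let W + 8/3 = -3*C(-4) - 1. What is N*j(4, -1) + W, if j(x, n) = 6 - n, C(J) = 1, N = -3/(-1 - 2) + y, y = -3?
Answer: -62/3 ≈ -20.667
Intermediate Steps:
N = -2 (N = -3/(-1 - 2) - 3 = -3/(-3) - 3 = -⅓*(-3) - 3 = 1 - 3 = -2)
W = -20/3 (W = -8/3 + (-3*1 - 1) = -8/3 + (-3 - 1) = -8/3 - 4 = -20/3 ≈ -6.6667)
N*j(4, -1) + W = -2*(6 - 1*(-1)) - 20/3 = -2*(6 + 1) - 20/3 = -2*7 - 20/3 = -14 - 20/3 = -62/3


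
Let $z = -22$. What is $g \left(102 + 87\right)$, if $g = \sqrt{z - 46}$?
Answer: $378 i \sqrt{17} \approx 1558.5 i$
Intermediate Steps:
$g = 2 i \sqrt{17}$ ($g = \sqrt{-22 - 46} = \sqrt{-68} = 2 i \sqrt{17} \approx 8.2462 i$)
$g \left(102 + 87\right) = 2 i \sqrt{17} \left(102 + 87\right) = 2 i \sqrt{17} \cdot 189 = 378 i \sqrt{17}$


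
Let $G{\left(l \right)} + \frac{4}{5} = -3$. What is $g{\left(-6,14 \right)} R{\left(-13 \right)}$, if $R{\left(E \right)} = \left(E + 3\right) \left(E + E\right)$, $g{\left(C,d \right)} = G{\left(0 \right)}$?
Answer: $-988$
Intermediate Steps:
$G{\left(l \right)} = - \frac{19}{5}$ ($G{\left(l \right)} = - \frac{4}{5} - 3 = - \frac{19}{5}$)
$g{\left(C,d \right)} = - \frac{19}{5}$
$R{\left(E \right)} = 2 E \left(3 + E\right)$ ($R{\left(E \right)} = \left(3 + E\right) 2 E = 2 E \left(3 + E\right)$)
$g{\left(-6,14 \right)} R{\left(-13 \right)} = - \frac{19 \cdot 2 \left(-13\right) \left(3 - 13\right)}{5} = - \frac{19 \cdot 2 \left(-13\right) \left(-10\right)}{5} = \left(- \frac{19}{5}\right) 260 = -988$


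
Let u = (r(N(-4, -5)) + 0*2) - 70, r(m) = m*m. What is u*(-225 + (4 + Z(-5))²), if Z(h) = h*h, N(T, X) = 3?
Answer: -37576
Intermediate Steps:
r(m) = m²
Z(h) = h²
u = -61 (u = (3² + 0*2) - 70 = (9 + 0) - 70 = 9 - 70 = -61)
u*(-225 + (4 + Z(-5))²) = -61*(-225 + (4 + (-5)²)²) = -61*(-225 + (4 + 25)²) = -61*(-225 + 29²) = -61*(-225 + 841) = -61*616 = -37576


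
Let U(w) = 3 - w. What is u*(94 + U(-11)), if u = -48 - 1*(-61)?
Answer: 1404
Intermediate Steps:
u = 13 (u = -48 + 61 = 13)
u*(94 + U(-11)) = 13*(94 + (3 - 1*(-11))) = 13*(94 + (3 + 11)) = 13*(94 + 14) = 13*108 = 1404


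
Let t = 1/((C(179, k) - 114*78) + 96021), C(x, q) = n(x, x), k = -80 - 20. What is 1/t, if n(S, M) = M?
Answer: 87308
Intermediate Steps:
k = -100
C(x, q) = x
t = 1/87308 (t = 1/((179 - 114*78) + 96021) = 1/((179 - 8892) + 96021) = 1/(-8713 + 96021) = 1/87308 ≈ 1.1454e-5)
1/t = 1/(1/87308) = 87308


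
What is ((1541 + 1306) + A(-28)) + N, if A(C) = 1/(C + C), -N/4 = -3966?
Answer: 1047815/56 ≈ 18711.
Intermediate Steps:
N = 15864 (N = -4*(-3966) = 15864)
A(C) = 1/(2*C)
((1541 + 1306) + A(-28)) + N = ((1541 + 1306) + (1/2)/(-28)) + 15864 = (2847 + (1/2)*(-1/28)) + 15864 = (2847 - 1/56) + 15864 = 159431/56 + 15864 = 1047815/56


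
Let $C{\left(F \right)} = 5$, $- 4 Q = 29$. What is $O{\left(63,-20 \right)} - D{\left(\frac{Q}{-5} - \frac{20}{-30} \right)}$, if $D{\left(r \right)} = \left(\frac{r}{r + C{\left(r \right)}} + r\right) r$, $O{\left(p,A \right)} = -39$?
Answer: $- \frac{67805623}{1537200} \approx -44.11$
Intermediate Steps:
$Q = - \frac{29}{4}$ ($Q = \left(- \frac{1}{4}\right) 29 = - \frac{29}{4} \approx -7.25$)
$D{\left(r \right)} = r \left(r + \frac{r}{5 + r}\right)$ ($D{\left(r \right)} = \left(\frac{r}{r + 5} + r\right) r = \left(\frac{r}{5 + r} + r\right) r = \left(r + \frac{r}{5 + r}\right) r = r \left(r + \frac{r}{5 + r}\right)$)
$O{\left(63,-20 \right)} - D{\left(\frac{Q}{-5} - \frac{20}{-30} \right)} = -39 - \frac{\left(- \frac{29}{4 \left(-5\right)} - \frac{20}{-30}\right)^{2} \left(6 - \left(- \frac{29}{20} - \frac{2}{3}\right)\right)}{5 - \left(- \frac{29}{20} - \frac{2}{3}\right)} = -39 - \frac{\left(\left(- \frac{29}{4}\right) \left(- \frac{1}{5}\right) - - \frac{2}{3}\right)^{2} \left(6 - - \frac{127}{60}\right)}{5 - - \frac{127}{60}} = -39 - \frac{\left(\frac{29}{20} + \frac{2}{3}\right)^{2} \left(6 + \left(\frac{29}{20} + \frac{2}{3}\right)\right)}{5 + \left(\frac{29}{20} + \frac{2}{3}\right)} = -39 - \frac{\left(\frac{127}{60}\right)^{2} \left(6 + \frac{127}{60}\right)}{5 + \frac{127}{60}} = -39 - \frac{16129}{3600} \frac{1}{\frac{427}{60}} \cdot \frac{487}{60} = -39 - \frac{16129}{3600} \cdot \frac{60}{427} \cdot \frac{487}{60} = -39 - \frac{7854823}{1537200} = - \frac{67805623}{1537200}$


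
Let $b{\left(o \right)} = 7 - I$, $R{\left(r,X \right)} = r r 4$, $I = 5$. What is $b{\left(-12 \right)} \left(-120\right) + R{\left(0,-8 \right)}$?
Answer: $-240$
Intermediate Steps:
$R{\left(r,X \right)} = 4 r^{2}$ ($R{\left(r,X \right)} = r^{2} \cdot 4 = 4 r^{2}$)
$b{\left(o \right)} = 2$ ($b{\left(o \right)} = 7 - 5 = 2$)
$b{\left(-12 \right)} \left(-120\right) + R{\left(0,-8 \right)} = 2 \left(-120\right) + 4 \cdot 0^{2} = -240 + 4 \cdot 0 = -240 + 0 = -240$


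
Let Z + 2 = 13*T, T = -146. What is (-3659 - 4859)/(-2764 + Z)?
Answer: 4259/2332 ≈ 1.8263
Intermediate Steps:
Z = -1900 (Z = -2 + 13*(-146) = -2 - 1898 = -1900)
(-3659 - 4859)/(-2764 + Z) = (-3659 - 4859)/(-2764 - 1900) = -8518/(-4664) = -8518*(-1/4664) = 4259/2332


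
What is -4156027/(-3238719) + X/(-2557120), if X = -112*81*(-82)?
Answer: 256817616977/258806035290 ≈ 0.99232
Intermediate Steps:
X = 743904 (X = -9072*(-82) = 743904)
-4156027/(-3238719) + X/(-2557120) = -4156027/(-3238719) + 743904/(-2557120) = -4156027*(-1/3238719) + 743904*(-1/2557120) = 4156027/3238719 - 23247/79910 = 256817616977/258806035290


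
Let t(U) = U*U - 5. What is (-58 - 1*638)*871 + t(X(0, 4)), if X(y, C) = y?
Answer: -606221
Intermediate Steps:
t(U) = -5 + U**2 (t(U) = U**2 - 5 = -5 + U**2)
(-58 - 1*638)*871 + t(X(0, 4)) = (-58 - 1*638)*871 + (-5 + 0**2) = (-58 - 638)*871 + (-5 + 0) = -696*871 - 5 = -606216 - 5 = -606221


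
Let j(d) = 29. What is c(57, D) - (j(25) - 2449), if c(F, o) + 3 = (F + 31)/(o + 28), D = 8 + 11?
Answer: 113687/47 ≈ 2418.9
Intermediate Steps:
D = 19
c(F, o) = -3 + (31 + F)/(28 + o) (c(F, o) = -3 + (F + 31)/(o + 28) = -3 + (31 + F)/(28 + o))
c(57, D) - (j(25) - 2449) = (-53 + 57 - 3*19)/(28 + 19) - (29 - 2449) = (-53 + 57 - 57)/47 - 1*(-2420) = (1/47)*(-53) + 2420 = -53/47 + 2420 = 113687/47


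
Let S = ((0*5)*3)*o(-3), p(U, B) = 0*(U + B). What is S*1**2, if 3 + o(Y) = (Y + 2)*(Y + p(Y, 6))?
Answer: 0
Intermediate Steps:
p(U, B) = 0 (p(U, B) = 0*(B + U) = 0)
o(Y) = -3 + Y*(2 + Y) (o(Y) = -3 + (Y + 2)*(Y + 0) = -3 + (2 + Y)*Y = -3 + Y*(2 + Y))
S = 0 (S = ((0*5)*3)*(-3 + (-3)**2 + 2*(-3)) = (0*3)*(-3 + 9 - 6) = 0*0 = 0)
S*1**2 = 0*1**2 = 0*1 = 0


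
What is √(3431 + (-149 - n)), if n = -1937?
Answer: √5219 ≈ 72.243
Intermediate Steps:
√(3431 + (-149 - n)) = √(3431 + (-149 - 1*(-1937))) = √(3431 + (-149 + 1937)) = √(3431 + 1788) = √5219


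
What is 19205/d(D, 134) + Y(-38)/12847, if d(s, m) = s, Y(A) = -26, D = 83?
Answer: 246724477/1066301 ≈ 231.38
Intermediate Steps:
19205/d(D, 134) + Y(-38)/12847 = 19205/83 - 26/12847 = 246724477/1066301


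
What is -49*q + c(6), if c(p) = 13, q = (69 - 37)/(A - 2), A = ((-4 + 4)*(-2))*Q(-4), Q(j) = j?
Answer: 797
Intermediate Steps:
A = 0 (A = ((-4 + 4)*(-2))*(-4) = (0*(-2))*(-4) = 0*(-4) = 0)
q = -16 (q = (69 - 37)/(0 - 2) = 32/(-2) = 32*(-½) = -16)
-49*q + c(6) = -49*(-16) + 13 = 784 + 13 = 797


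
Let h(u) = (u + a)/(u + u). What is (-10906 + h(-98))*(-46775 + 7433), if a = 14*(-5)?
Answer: 3003210912/7 ≈ 4.2903e+8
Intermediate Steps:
a = -70
h(u) = (-70 + u)/(2*u) (h(u) = (u - 70)/(u + u) = (-70 + u)/((2*u)) = (-70 + u)*(1/(2*u)) = (-70 + u)/(2*u))
(-10906 + h(-98))*(-46775 + 7433) = (-10906 + (1/2)*(-70 - 98)/(-98))*(-46775 + 7433) = (-10906 + (1/2)*(-1/98)*(-168))*(-39342) = (-10906 + 6/7)*(-39342) = -76336/7*(-39342) = 3003210912/7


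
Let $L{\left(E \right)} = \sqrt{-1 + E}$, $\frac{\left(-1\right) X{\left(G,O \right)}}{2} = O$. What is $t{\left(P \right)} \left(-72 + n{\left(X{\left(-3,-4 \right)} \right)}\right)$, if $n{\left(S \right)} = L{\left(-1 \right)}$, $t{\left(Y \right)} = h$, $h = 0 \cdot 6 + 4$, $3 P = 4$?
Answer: $-288 + 4 i \sqrt{2} \approx -288.0 + 5.6569 i$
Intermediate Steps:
$P = \frac{4}{3}$ ($P = \frac{1}{3} \cdot 4 = \frac{4}{3} \approx 1.3333$)
$X{\left(G,O \right)} = - 2 O$
$h = 4$ ($h = 0 + 4 = 4$)
$t{\left(Y \right)} = 4$
$n{\left(S \right)} = i \sqrt{2}$ ($n{\left(S \right)} = \sqrt{-1 - 1} = \sqrt{-2} = i \sqrt{2}$)
$t{\left(P \right)} \left(-72 + n{\left(X{\left(-3,-4 \right)} \right)}\right) = 4 \left(-72 + i \sqrt{2}\right) = -288 + 4 i \sqrt{2}$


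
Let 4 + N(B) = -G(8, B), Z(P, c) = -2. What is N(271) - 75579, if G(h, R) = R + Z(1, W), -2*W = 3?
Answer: -75852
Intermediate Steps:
W = -3/2 (W = -½*3 = -3/2 ≈ -1.5000)
G(h, R) = -2 + R (G(h, R) = R - 2 = -2 + R)
N(B) = -2 - B (N(B) = -4 - (-2 + B) = -4 + (2 - B) = -2 - B)
N(271) - 75579 = (-2 - 1*271) - 75579 = (-2 - 271) - 75579 = -273 - 75579 = -75852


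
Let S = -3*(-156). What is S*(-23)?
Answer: -10764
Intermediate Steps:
S = 468
S*(-23) = 468*(-23) = -10764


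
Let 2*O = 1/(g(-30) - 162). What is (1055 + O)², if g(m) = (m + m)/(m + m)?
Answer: 115402204681/103684 ≈ 1.1130e+6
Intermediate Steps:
g(m) = 1 (g(m) = (2*m)/((2*m)) = (2*m)*(1/(2*m)) = 1)
O = -1/322 (O = 1/(2*(1 - 162)) = (½)/(-161) = (½)*(-1/161) = -1/322 ≈ -0.0031056)
(1055 + O)² = (1055 - 1/322)² = (339709/322)² = 115402204681/103684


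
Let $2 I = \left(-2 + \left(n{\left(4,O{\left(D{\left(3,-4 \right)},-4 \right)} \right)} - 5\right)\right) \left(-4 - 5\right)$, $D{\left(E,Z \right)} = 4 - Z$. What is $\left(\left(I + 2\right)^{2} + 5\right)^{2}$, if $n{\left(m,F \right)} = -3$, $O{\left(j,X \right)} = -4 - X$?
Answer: $4901796$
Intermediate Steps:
$I = 45$ ($I = \frac{\left(-2 - 8\right) \left(-4 - 5\right)}{2} = \frac{\left(-2 - 8\right) \left(-9\right)}{2} = \frac{\left(-10\right) \left(-9\right)}{2} = \frac{1}{2} \cdot 90 = 45$)
$\left(\left(I + 2\right)^{2} + 5\right)^{2} = \left(\left(45 + 2\right)^{2} + 5\right)^{2} = \left(47^{2} + 5\right)^{2} = \left(2209 + 5\right)^{2} = 2214^{2} = 4901796$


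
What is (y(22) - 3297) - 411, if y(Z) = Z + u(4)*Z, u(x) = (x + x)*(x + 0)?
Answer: -2982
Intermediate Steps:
u(x) = 2*x² (u(x) = (2*x)*x = 2*x²)
y(Z) = 33*Z (y(Z) = Z + (2*4²)*Z = Z + (2*16)*Z = Z + 32*Z = 33*Z)
(y(22) - 3297) - 411 = (33*22 - 3297) - 411 = (726 - 3297) - 411 = -2571 - 411 = -2982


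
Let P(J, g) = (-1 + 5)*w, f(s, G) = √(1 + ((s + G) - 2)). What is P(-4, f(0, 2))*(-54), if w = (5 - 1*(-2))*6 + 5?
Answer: -10152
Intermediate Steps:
w = 47 (w = (5 + 2)*6 + 5 = 7*6 + 5 = 42 + 5 = 47)
f(s, G) = √(-1 + G + s) (f(s, G) = √(1 + ((G + s) - 2)) = √(1 + (-2 + G + s)) = √(-1 + G + s))
P(J, g) = 188 (P(J, g) = (-1 + 5)*47 = 4*47 = 188)
P(-4, f(0, 2))*(-54) = 188*(-54) = -10152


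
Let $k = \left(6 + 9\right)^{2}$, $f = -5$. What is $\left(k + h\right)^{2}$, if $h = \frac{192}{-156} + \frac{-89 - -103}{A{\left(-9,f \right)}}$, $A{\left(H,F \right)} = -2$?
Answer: $\frac{7941124}{169} \approx 46989.0$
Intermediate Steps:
$h = - \frac{107}{13}$ ($h = \frac{192}{-156} + \frac{-89 - -103}{-2} = 192 \left(- \frac{1}{156}\right) + \left(-89 + 103\right) \left(- \frac{1}{2}\right) = - \frac{16}{13} + 14 \left(- \frac{1}{2}\right) = - \frac{16}{13} - 7 = - \frac{107}{13} \approx -8.2308$)
$k = 225$ ($k = 15^{2} = 225$)
$\left(k + h\right)^{2} = \left(225 - \frac{107}{13}\right)^{2} = \left(\frac{2818}{13}\right)^{2} = \frac{7941124}{169}$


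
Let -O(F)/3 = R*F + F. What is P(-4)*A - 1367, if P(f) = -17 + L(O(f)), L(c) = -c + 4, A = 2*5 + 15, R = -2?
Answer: -1392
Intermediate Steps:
A = 25 (A = 10 + 15 = 25)
O(F) = 3*F (O(F) = -3*(-2*F + F) = -(-3)*F = 3*F)
L(c) = 4 - c
P(f) = -13 - 3*f (P(f) = -17 + (4 - 3*f) = -13 - 3*f)
P(-4)*A - 1367 = (-13 - 3*(-4))*25 - 1367 = (-13 + 12)*25 - 1367 = -1*25 - 1367 = -25 - 1367 = -1392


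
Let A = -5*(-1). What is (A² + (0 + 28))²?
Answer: 2809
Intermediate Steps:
A = 5
(A² + (0 + 28))² = (5² + (0 + 28))² = (25 + 28)² = 53² = 2809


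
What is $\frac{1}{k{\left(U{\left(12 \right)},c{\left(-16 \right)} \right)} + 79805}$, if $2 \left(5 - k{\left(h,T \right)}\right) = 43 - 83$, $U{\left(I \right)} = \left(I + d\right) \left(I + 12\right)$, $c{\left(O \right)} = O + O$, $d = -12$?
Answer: $\frac{1}{79830} \approx 1.2527 \cdot 10^{-5}$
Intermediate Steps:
$c{\left(O \right)} = 2 O$
$U{\left(I \right)} = \left(-12 + I\right) \left(12 + I\right)$ ($U{\left(I \right)} = \left(I - 12\right) \left(I + 12\right) = \left(-12 + I\right) \left(12 + I\right)$)
$k{\left(h,T \right)} = 25$ ($k{\left(h,T \right)} = 5 - \frac{43 - 83}{2} = 5 - -20 = 5 + 20 = 25$)
$\frac{1}{k{\left(U{\left(12 \right)},c{\left(-16 \right)} \right)} + 79805} = \frac{1}{25 + 79805} = \frac{1}{79830}$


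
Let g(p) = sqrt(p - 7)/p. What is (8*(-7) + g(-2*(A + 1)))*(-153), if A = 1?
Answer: 8568 + 153*I*sqrt(11)/4 ≈ 8568.0 + 126.86*I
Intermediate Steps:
g(p) = sqrt(-7 + p)/p
(8*(-7) + g(-2*(A + 1)))*(-153) = (8*(-7) + sqrt(-7 - 2*(1 + 1))/((-2*(1 + 1))))*(-153) = (-56 + sqrt(-7 - 2*2)/((-2*2)))*(-153) = (-56 + sqrt(-7 - 4)/(-4))*(-153) = (-56 - I*sqrt(11)/4)*(-153) = 8568 + 153*I*sqrt(11)/4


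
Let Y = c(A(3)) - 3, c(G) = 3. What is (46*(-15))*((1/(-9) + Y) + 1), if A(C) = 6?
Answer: -1840/3 ≈ -613.33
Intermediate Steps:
Y = 0 (Y = 3 - 3 = 0)
(46*(-15))*((1/(-9) + Y) + 1) = (46*(-15))*((1/(-9) + 0) + 1) = -690*((-⅑ + 0) + 1) = -690*(-⅑ + 1) = -690*8/9 = -1840/3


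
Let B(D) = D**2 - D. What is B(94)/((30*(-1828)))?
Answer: -1457/9140 ≈ -0.15941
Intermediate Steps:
B(94)/((30*(-1828))) = (94*(-1 + 94))/((30*(-1828))) = (94*93)/(-54840) = 8742*(-1/54840) = -1457/9140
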